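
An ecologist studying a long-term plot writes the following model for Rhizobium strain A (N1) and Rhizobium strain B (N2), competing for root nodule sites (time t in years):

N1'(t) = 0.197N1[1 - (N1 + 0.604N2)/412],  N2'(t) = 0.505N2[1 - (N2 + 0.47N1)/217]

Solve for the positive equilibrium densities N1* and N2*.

N1* ≈ 392, N2* ≈ 32.6

Setting both brackets to zero gives the nullclines N1 + 0.604N2 = 412 and 0.47N1 + N2 = 217.
Substituting N2 = 217 - 0.47N1 into the first: N1(1 - 0.604·0.47) = 412 - 0.604·217.
So N1* = 281/0.716 = 392, and then N2* = 217 - 0.47·392 = 32.6.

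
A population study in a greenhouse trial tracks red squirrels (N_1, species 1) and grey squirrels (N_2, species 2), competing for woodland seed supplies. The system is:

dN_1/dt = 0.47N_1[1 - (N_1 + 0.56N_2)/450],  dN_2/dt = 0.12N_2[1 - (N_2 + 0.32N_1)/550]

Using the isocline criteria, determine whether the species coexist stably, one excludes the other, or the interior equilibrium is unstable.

stable coexistence

Compare the nullcline intercepts: K1/α12 = 450/0.56 = 804 > K2 = 550; K2/α21 = 550/0.32 = 1720 > K1 = 450.
Since both inequalities hold, each species can invade when rare, so the interior equilibrium is stable.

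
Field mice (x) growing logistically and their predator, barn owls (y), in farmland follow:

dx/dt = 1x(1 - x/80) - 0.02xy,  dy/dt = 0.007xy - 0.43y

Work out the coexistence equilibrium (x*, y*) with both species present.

From dy/dt = 0 with y > 0: 0.007x* = 0.43, so x* = 61.4.
Substitute into dx/dt = 0: 1(1 - 61.4/80) = 0.02y*.
The bracket is 0.232, giving y* = 0.232/0.02 = 11.6.

x* ≈ 61.4, y* ≈ 11.6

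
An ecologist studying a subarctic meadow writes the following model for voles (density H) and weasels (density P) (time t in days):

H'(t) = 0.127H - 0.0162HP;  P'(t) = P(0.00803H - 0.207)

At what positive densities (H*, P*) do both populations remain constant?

H* ≈ 25.8, P* ≈ 7.84

Set dP/dt = 0 with P > 0: 0.00803H - 0.207 = 0, so H* = 0.207/0.00803 = 25.8.
Set dH/dt = 0 with H > 0: 0.127 - 0.0162P = 0, so P* = 0.127/0.0162 = 7.84.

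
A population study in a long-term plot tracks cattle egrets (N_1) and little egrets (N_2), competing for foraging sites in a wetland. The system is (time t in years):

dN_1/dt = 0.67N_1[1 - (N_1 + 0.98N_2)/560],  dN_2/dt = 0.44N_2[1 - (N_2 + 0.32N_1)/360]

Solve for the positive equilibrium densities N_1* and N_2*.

N_1* ≈ 302, N_2* ≈ 263

Setting both brackets to zero gives the nullclines N_1 + 0.98N_2 = 560 and 0.32N_1 + N_2 = 360.
Substituting N_2 = 360 - 0.32N_1 into the first: N_1(1 - 0.98·0.32) = 560 - 0.98·360.
So N_1* = 207/0.686 = 302, and then N_2* = 360 - 0.32·302 = 263.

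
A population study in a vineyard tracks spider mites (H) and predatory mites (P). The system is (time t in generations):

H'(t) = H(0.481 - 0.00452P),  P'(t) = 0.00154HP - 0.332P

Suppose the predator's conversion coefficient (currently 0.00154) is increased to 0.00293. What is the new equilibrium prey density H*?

H* ≈ 113

At the interior fixed point, setting dP/dt = 0 with P > 0 fixes H* = (predator death rate)/(HP coefficient) — independent of the other coefficients.
With the change, H* = 0.332/0.00293 = 113; it falls from 216.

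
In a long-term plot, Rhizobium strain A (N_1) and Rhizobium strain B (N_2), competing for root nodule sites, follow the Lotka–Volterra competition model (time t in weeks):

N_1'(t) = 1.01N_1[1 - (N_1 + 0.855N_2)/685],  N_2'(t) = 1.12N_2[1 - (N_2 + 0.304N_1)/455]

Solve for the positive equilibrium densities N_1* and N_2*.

Setting both brackets to zero gives the nullclines N_1 + 0.855N_2 = 685 and 0.304N_1 + N_2 = 455.
Substituting N_2 = 455 - 0.304N_1 into the first: N_1(1 - 0.855·0.304) = 685 - 0.855·455.
So N_1* = 296/0.74 = 400, and then N_2* = 455 - 0.304·400 = 333.

N_1* ≈ 400, N_2* ≈ 333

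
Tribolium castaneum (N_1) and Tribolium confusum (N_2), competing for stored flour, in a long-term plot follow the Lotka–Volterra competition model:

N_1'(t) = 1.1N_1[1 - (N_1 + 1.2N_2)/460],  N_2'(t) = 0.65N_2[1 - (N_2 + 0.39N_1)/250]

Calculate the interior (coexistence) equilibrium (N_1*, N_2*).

N_1* ≈ 301, N_2* ≈ 133

Setting both brackets to zero gives the nullclines N_1 + 1.2N_2 = 460 and 0.39N_1 + N_2 = 250.
Substituting N_2 = 250 - 0.39N_1 into the first: N_1(1 - 1.2·0.39) = 460 - 1.2·250.
So N_1* = 160/0.532 = 301, and then N_2* = 250 - 0.39·301 = 133.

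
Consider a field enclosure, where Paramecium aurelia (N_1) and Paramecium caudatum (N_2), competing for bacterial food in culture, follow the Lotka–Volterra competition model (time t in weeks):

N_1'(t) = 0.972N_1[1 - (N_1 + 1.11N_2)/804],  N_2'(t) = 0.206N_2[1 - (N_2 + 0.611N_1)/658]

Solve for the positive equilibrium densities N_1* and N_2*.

Setting both brackets to zero gives the nullclines N_1 + 1.11N_2 = 804 and 0.611N_1 + N_2 = 658.
Substituting N_2 = 658 - 0.611N_1 into the first: N_1(1 - 1.11·0.611) = 804 - 1.11·658.
So N_1* = 73.6/0.322 = 229, and then N_2* = 658 - 0.611·229 = 518.

N_1* ≈ 229, N_2* ≈ 518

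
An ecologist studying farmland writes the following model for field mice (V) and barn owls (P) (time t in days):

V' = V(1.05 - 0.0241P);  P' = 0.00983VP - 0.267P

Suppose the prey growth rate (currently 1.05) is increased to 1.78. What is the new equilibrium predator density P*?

P* ≈ 73.9

At the interior fixed point, setting dV/dt = 0 with V > 0 fixes P* = (prey growth rate)/(VP coefficient) — independent of the other coefficients.
With the change, P* = 1.78/0.0241 = 73.9; it rises from 43.6.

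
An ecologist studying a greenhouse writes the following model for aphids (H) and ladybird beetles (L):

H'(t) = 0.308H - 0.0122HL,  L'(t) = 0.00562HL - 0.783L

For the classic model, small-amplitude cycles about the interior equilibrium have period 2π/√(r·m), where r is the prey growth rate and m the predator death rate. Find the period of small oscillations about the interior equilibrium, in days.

T ≈ 12.8 days

Here r = 0.308 and m = 0.783, so r·m = 0.241.
ω = √0.241 = 0.491 per day, hence T = 2π/ω ≈ 12.8 days.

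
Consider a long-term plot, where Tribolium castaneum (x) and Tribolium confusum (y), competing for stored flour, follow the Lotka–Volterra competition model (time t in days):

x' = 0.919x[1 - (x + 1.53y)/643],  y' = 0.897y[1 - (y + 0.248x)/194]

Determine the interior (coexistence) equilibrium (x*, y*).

Setting both brackets to zero gives the nullclines x + 1.53y = 643 and 0.248x + y = 194.
Substituting y = 194 - 0.248x into the first: x(1 - 1.53·0.248) = 643 - 1.53·194.
So x* = 346/0.621 = 558, and then y* = 194 - 0.248·558 = 55.7.

x* ≈ 558, y* ≈ 55.7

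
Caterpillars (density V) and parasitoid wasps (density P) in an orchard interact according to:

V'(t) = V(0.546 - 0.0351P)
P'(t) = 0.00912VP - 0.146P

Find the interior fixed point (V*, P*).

V* ≈ 16, P* ≈ 15.6

Set dP/dt = 0 with P > 0: 0.00912V - 0.146 = 0, so V* = 0.146/0.00912 = 16.
Set dV/dt = 0 with V > 0: 0.546 - 0.0351P = 0, so P* = 0.546/0.0351 = 15.6.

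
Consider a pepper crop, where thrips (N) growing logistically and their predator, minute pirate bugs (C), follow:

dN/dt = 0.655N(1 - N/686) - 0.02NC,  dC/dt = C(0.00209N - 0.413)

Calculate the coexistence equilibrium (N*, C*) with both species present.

N* ≈ 198, C* ≈ 23.3

From dC/dt = 0 with C > 0: 0.00209N* = 0.413, so N* = 198.
Substitute into dN/dt = 0: 0.655(1 - 198/686) = 0.02C*.
The bracket is 0.712, giving C* = 0.466/0.02 = 23.3.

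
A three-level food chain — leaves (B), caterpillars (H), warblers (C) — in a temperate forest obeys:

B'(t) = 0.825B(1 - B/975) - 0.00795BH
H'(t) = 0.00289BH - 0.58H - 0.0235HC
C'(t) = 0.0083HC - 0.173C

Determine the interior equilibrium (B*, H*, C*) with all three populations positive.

From dC/dt = 0: 0.0083H* = 0.173, so H* = 20.8.
From dB/dt = 0: 0.825(1 - B*/975) = 0.00795·20.8, giving B* = 975·(1 - 0.201) = 779.
From dH/dt = 0: 0.00289·779 - 0.58 = 0.0235C*, so C* = 1.67/0.0235 = 71.1.

B* ≈ 779, H* ≈ 20.8, C* ≈ 71.1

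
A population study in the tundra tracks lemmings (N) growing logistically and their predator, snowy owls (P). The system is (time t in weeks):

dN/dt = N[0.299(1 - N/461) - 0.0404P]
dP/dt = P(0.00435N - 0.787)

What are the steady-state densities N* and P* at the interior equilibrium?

From dP/dt = 0 with P > 0: 0.00435N* = 0.787, so N* = 181.
Substitute into dN/dt = 0: 0.299(1 - 181/461) = 0.0404P*.
The bracket is 0.608, giving P* = 0.182/0.0404 = 4.5.

N* ≈ 181, P* ≈ 4.5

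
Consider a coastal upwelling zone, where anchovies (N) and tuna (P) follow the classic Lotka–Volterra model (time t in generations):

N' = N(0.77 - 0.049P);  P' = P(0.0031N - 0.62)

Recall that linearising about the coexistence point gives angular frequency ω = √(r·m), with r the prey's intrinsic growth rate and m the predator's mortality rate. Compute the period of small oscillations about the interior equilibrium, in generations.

Here r = 0.77 and m = 0.62, so r·m = 0.477.
ω = √0.477 = 0.691 per generation, hence T = 2π/ω ≈ 9.09 generations.

T ≈ 9.09 generations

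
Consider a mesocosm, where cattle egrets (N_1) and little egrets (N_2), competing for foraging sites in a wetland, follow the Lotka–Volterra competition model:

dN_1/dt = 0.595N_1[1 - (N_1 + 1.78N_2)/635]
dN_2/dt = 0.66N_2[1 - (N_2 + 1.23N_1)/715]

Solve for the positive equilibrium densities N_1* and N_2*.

Setting both brackets to zero gives the nullclines N_1 + 1.78N_2 = 635 and 1.23N_1 + N_2 = 715.
Substituting N_2 = 715 - 1.23N_1 into the first: N_1(1 - 1.78·1.23) = 635 - 1.78·715.
So N_1* = -638/-1.19 = 536, and then N_2* = 715 - 1.23·536 = 55.5.

N_1* ≈ 536, N_2* ≈ 55.5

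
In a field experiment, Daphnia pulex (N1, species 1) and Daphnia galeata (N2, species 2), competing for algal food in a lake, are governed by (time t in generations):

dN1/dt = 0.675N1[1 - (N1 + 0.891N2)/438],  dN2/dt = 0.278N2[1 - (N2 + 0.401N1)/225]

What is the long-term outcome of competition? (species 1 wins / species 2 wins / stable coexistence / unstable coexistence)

stable coexistence

Compare the nullcline intercepts: K1/α12 = 438/0.891 = 492 > K2 = 225; K2/α21 = 225/0.401 = 561 > K1 = 438.
Since both inequalities hold, each species can invade when rare, so the interior equilibrium is stable.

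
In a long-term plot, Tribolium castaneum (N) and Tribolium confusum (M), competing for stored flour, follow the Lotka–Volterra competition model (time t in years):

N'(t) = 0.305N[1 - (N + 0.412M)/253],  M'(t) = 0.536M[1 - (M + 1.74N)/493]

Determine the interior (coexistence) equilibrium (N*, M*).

N* ≈ 176, M* ≈ 186

Setting both brackets to zero gives the nullclines N + 0.412M = 253 and 1.74N + M = 493.
Substituting M = 493 - 1.74N into the first: N(1 - 0.412·1.74) = 253 - 0.412·493.
So N* = 49.9/0.283 = 176, and then M* = 493 - 1.74·176 = 186.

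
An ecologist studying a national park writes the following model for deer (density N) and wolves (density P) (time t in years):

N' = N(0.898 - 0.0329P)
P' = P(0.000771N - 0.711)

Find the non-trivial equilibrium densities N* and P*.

N* ≈ 922, P* ≈ 27.3

Set dP/dt = 0 with P > 0: 0.000771N - 0.711 = 0, so N* = 0.711/0.000771 = 922.
Set dN/dt = 0 with N > 0: 0.898 - 0.0329P = 0, so P* = 0.898/0.0329 = 27.3.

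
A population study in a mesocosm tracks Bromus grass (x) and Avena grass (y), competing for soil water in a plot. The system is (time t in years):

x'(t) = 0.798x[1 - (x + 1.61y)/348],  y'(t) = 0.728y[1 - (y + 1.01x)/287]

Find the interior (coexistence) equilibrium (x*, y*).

x* ≈ 182, y* ≈ 103

Setting both brackets to zero gives the nullclines x + 1.61y = 348 and 1.01x + y = 287.
Substituting y = 287 - 1.01x into the first: x(1 - 1.61·1.01) = 348 - 1.61·287.
So x* = -114/-0.626 = 182, and then y* = 287 - 1.01·182 = 103.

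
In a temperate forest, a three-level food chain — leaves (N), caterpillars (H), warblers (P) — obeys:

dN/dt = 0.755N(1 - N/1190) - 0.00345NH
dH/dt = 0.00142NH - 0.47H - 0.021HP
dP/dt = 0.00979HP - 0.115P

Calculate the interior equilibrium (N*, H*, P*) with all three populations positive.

N* ≈ 1130, H* ≈ 11.7, P* ≈ 53.8

From dP/dt = 0: 0.00979H* = 0.115, so H* = 11.7.
From dN/dt = 0: 0.755(1 - N*/1190) = 0.00345·11.7, giving N* = 1190·(1 - 0.0537) = 1130.
From dH/dt = 0: 0.00142·1130 - 0.47 = 0.021P*, so P* = 1.13/0.021 = 53.8.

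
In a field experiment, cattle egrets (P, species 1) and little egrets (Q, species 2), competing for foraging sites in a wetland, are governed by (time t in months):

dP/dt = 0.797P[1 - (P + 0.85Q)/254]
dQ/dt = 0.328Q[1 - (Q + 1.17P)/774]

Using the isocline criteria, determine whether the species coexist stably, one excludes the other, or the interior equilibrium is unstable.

species 2 excludes species 1

Compare the nullcline intercepts: K1/α12 = 254/0.85 = 299 < K2 = 774; K2/α21 = 774/1.17 = 662 > K1 = 254.
Since the inequalities point opposite ways, species 2 can invade but species 1 cannot.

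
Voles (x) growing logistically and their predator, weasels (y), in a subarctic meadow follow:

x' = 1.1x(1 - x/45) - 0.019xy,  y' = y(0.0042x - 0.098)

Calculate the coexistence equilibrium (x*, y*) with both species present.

x* ≈ 23.3, y* ≈ 27.9

From dy/dt = 0 with y > 0: 0.0042x* = 0.098, so x* = 23.3.
Substitute into dx/dt = 0: 1.1(1 - 23.3/45) = 0.019y*.
The bracket is 0.481, giving y* = 0.53/0.019 = 27.9.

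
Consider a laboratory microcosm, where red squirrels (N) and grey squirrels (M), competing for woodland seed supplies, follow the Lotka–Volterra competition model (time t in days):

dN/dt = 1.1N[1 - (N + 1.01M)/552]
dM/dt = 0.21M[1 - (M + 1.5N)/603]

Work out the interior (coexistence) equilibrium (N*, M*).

N* ≈ 111, M* ≈ 437

Setting both brackets to zero gives the nullclines N + 1.01M = 552 and 1.5N + M = 603.
Substituting M = 603 - 1.5N into the first: N(1 - 1.01·1.5) = 552 - 1.01·603.
So N* = -57/-0.515 = 111, and then M* = 603 - 1.5·111 = 437.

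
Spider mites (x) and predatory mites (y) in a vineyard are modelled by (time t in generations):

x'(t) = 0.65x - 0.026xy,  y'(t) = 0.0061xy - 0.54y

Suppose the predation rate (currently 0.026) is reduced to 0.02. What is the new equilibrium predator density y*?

y* ≈ 32.5

At the interior fixed point, setting dx/dt = 0 with x > 0 fixes y* = (prey growth rate)/(xy coefficient) — independent of the other coefficients.
With the change, y* = 0.65/0.02 = 32.5; it rises from 25.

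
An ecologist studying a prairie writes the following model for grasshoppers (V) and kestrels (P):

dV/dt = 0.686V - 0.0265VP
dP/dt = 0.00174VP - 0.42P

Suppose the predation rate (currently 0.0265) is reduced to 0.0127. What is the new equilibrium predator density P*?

P* ≈ 54

At the interior fixed point, setting dV/dt = 0 with V > 0 fixes P* = (prey growth rate)/(VP coefficient) — independent of the other coefficients.
With the change, P* = 0.686/0.0127 = 54; it rises from 25.9.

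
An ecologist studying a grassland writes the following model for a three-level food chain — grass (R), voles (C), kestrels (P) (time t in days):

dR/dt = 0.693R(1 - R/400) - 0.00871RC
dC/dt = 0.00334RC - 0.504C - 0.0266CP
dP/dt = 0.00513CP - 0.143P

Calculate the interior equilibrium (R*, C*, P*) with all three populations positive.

From dP/dt = 0: 0.00513C* = 0.143, so C* = 27.9.
From dR/dt = 0: 0.693(1 - R*/400) = 0.00871·27.9, giving R* = 400·(1 - 0.35) = 260.
From dC/dt = 0: 0.00334·260 - 0.504 = 0.0266P*, so P* = 0.364/0.0266 = 13.7.

R* ≈ 260, C* ≈ 27.9, P* ≈ 13.7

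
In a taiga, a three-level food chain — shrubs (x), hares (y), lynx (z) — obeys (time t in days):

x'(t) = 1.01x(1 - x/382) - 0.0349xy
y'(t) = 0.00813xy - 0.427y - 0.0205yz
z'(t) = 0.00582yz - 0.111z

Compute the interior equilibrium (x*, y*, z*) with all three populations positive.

x* ≈ 130, y* ≈ 19.1, z* ≈ 30.8

From dz/dt = 0: 0.00582y* = 0.111, so y* = 19.1.
From dx/dt = 0: 1.01(1 - x*/382) = 0.0349·19.1, giving x* = 382·(1 - 0.659) = 130.
From dy/dt = 0: 0.00813·130 - 0.427 = 0.0205z*, so z* = 0.632/0.0205 = 30.8.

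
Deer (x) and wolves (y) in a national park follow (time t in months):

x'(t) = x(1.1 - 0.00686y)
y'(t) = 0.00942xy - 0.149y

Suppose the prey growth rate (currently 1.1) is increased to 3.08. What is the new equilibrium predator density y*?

y* ≈ 449

At the interior fixed point, setting dx/dt = 0 with x > 0 fixes y* = (prey growth rate)/(xy coefficient) — independent of the other coefficients.
With the change, y* = 3.08/0.00686 = 449; it rises from 160.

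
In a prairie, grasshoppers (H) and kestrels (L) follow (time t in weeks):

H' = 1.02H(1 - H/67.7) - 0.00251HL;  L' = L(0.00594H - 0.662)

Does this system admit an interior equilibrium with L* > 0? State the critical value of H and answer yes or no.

The predator equation gives dL/dt > 0 only when H > 0.662/0.00594 = 111.
Without the predator, H → K = 67.7. Since 67.7 < 111, the predator cannot invade.

Threshold H = 111; K < 111, so no, the predator goes extinct.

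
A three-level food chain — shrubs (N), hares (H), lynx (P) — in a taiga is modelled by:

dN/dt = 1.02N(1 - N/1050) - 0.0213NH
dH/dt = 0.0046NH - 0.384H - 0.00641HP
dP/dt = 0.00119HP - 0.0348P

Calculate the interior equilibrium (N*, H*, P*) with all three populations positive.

From dP/dt = 0: 0.00119H* = 0.0348, so H* = 29.2.
From dN/dt = 0: 1.02(1 - N*/1050) = 0.0213·29.2, giving N* = 1050·(1 - 0.611) = 409.
From dH/dt = 0: 0.0046·409 - 0.384 = 0.00641P*, so P* = 1.5/0.00641 = 233.

N* ≈ 409, H* ≈ 29.2, P* ≈ 233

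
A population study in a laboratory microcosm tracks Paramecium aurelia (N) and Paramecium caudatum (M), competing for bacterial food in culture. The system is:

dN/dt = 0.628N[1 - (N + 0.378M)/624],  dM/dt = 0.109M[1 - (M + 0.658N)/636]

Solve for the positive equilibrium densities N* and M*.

N* ≈ 511, M* ≈ 300

Setting both brackets to zero gives the nullclines N + 0.378M = 624 and 0.658N + M = 636.
Substituting M = 636 - 0.658N into the first: N(1 - 0.378·0.658) = 624 - 0.378·636.
So N* = 384/0.751 = 511, and then M* = 636 - 0.658·511 = 300.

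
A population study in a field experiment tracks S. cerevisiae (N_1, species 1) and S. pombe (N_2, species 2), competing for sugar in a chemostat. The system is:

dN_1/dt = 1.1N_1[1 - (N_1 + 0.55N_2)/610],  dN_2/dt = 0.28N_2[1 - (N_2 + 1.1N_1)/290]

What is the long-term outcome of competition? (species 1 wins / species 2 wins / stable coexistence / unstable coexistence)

Compare the nullcline intercepts: K1/α12 = 610/0.55 = 1110 > K2 = 290; K2/α21 = 290/1.1 = 264 < K1 = 610.
Since the inequalities point opposite ways, species 1 can invade but species 2 cannot.

species 1 excludes species 2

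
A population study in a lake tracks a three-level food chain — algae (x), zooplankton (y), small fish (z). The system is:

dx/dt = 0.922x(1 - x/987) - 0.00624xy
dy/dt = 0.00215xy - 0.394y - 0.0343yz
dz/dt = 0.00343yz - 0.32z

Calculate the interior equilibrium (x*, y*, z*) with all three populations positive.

x* ≈ 364, y* ≈ 93.3, z* ≈ 11.3

From dz/dt = 0: 0.00343y* = 0.32, so y* = 93.3.
From dx/dt = 0: 0.922(1 - x*/987) = 0.00624·93.3, giving x* = 987·(1 - 0.631) = 364.
From dy/dt = 0: 0.00215·364 - 0.394 = 0.0343z*, so z* = 0.388/0.0343 = 11.3.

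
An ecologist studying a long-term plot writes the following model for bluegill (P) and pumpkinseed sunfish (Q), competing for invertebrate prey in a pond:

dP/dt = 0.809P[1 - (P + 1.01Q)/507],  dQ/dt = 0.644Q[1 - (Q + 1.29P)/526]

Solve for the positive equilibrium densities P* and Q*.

P* ≈ 80.1, Q* ≈ 423

Setting both brackets to zero gives the nullclines P + 1.01Q = 507 and 1.29P + Q = 526.
Substituting Q = 526 - 1.29P into the first: P(1 - 1.01·1.29) = 507 - 1.01·526.
So P* = -24.3/-0.303 = 80.1, and then Q* = 526 - 1.29·80.1 = 423.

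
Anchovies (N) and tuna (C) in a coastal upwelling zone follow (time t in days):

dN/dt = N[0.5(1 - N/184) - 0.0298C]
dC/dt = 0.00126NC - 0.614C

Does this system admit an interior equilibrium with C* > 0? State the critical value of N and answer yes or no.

Threshold N = 487; K < 487, so no, the predator goes extinct.

The predator equation gives dC/dt > 0 only when N > 0.614/0.00126 = 487.
Without the predator, N → K = 184. Since 184 < 487, the predator cannot invade.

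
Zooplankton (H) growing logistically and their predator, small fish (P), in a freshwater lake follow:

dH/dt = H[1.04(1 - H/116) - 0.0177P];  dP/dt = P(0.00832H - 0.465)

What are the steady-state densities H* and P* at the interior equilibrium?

H* ≈ 55.9, P* ≈ 30.4

From dP/dt = 0 with P > 0: 0.00832H* = 0.465, so H* = 55.9.
Substitute into dH/dt = 0: 1.04(1 - 55.9/116) = 0.0177P*.
The bracket is 0.518, giving P* = 0.539/0.0177 = 30.4.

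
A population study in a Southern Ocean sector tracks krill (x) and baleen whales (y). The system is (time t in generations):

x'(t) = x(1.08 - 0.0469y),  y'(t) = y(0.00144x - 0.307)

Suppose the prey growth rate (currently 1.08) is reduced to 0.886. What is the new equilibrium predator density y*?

y* ≈ 18.9

At the interior fixed point, setting dx/dt = 0 with x > 0 fixes y* = (prey growth rate)/(xy coefficient) — independent of the other coefficients.
With the change, y* = 0.886/0.0469 = 18.9; it falls from 23.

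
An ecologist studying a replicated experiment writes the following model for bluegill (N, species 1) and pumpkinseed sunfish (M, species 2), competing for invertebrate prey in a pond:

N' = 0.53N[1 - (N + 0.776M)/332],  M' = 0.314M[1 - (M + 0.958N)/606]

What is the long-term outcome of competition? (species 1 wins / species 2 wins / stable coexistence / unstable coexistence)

Compare the nullcline intercepts: K1/α12 = 332/0.776 = 428 < K2 = 606; K2/α21 = 606/0.958 = 633 > K1 = 332.
Since the inequalities point opposite ways, species 2 can invade but species 1 cannot.

species 2 excludes species 1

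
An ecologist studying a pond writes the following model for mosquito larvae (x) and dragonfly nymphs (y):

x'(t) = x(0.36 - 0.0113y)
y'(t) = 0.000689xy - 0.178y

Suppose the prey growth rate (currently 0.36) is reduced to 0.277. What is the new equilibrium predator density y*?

At the interior fixed point, setting dx/dt = 0 with x > 0 fixes y* = (prey growth rate)/(xy coefficient) — independent of the other coefficients.
With the change, y* = 0.277/0.0113 = 24.5; it falls from 31.9.

y* ≈ 24.5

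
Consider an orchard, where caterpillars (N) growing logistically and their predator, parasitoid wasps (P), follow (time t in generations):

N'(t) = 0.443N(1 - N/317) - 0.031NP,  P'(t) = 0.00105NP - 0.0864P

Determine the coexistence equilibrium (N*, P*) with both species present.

From dP/dt = 0 with P > 0: 0.00105N* = 0.0864, so N* = 82.3.
Substitute into dN/dt = 0: 0.443(1 - 82.3/317) = 0.031P*.
The bracket is 0.74, giving P* = 0.328/0.031 = 10.6.

N* ≈ 82.3, P* ≈ 10.6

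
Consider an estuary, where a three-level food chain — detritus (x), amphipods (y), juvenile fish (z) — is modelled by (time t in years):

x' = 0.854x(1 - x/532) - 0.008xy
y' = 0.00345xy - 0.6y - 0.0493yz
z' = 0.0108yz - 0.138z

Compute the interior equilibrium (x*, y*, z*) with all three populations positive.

From dz/dt = 0: 0.0108y* = 0.138, so y* = 12.8.
From dx/dt = 0: 0.854(1 - x*/532) = 0.008·12.8, giving x* = 532·(1 - 0.12) = 468.
From dy/dt = 0: 0.00345·468 - 0.6 = 0.0493z*, so z* = 1.02/0.0493 = 20.6.

x* ≈ 468, y* ≈ 12.8, z* ≈ 20.6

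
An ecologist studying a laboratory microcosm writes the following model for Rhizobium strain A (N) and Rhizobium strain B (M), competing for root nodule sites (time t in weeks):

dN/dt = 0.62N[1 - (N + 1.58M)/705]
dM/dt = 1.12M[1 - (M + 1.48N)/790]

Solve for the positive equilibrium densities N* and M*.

N* ≈ 406, M* ≈ 189

Setting both brackets to zero gives the nullclines N + 1.58M = 705 and 1.48N + M = 790.
Substituting M = 790 - 1.48N into the first: N(1 - 1.58·1.48) = 705 - 1.58·790.
So N* = -543/-1.34 = 406, and then M* = 790 - 1.48·406 = 189.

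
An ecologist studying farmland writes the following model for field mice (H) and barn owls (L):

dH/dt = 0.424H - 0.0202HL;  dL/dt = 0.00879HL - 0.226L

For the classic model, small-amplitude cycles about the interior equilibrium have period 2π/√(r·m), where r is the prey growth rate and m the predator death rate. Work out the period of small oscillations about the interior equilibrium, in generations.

Here r = 0.424 and m = 0.226, so r·m = 0.0958.
ω = √0.0958 = 0.31 per generation, hence T = 2π/ω ≈ 20.3 generations.

T ≈ 20.3 generations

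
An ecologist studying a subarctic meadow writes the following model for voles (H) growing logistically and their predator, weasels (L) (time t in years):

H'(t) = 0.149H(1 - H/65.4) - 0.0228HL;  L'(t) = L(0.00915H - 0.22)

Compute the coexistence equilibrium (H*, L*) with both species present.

H* ≈ 24, L* ≈ 4.13

From dL/dt = 0 with L > 0: 0.00915H* = 0.22, so H* = 24.
Substitute into dH/dt = 0: 0.149(1 - 24/65.4) = 0.0228L*.
The bracket is 0.632, giving L* = 0.0942/0.0228 = 4.13.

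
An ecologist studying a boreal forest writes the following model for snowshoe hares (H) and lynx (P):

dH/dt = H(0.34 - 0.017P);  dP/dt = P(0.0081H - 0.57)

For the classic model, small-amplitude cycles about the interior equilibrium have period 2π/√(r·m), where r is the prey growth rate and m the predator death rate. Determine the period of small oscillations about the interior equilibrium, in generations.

T ≈ 14.3 generations

Here r = 0.34 and m = 0.57, so r·m = 0.194.
ω = √0.194 = 0.44 per generation, hence T = 2π/ω ≈ 14.3 generations.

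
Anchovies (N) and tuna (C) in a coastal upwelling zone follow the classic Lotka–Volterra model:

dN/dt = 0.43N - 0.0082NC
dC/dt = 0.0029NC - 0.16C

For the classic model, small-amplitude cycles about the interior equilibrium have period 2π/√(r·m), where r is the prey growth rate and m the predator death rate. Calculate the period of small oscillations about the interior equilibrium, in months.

T ≈ 24 months

Here r = 0.43 and m = 0.16, so r·m = 0.0688.
ω = √0.0688 = 0.262 per month, hence T = 2π/ω ≈ 24 months.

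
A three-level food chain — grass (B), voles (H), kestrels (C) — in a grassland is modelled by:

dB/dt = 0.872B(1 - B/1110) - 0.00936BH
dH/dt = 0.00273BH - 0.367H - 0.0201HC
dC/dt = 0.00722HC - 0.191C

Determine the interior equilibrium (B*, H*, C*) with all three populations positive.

From dC/dt = 0: 0.00722H* = 0.191, so H* = 26.5.
From dB/dt = 0: 0.872(1 - B*/1110) = 0.00936·26.5, giving B* = 1110·(1 - 0.284) = 795.
From dH/dt = 0: 0.00273·795 - 0.367 = 0.0201C*, so C* = 1.8/0.0201 = 89.7.

B* ≈ 795, H* ≈ 26.5, C* ≈ 89.7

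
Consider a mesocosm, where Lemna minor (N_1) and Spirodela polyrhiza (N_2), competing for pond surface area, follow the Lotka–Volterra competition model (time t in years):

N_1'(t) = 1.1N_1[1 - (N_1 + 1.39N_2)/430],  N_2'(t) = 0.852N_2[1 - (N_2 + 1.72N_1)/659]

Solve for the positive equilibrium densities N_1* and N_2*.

N_1* ≈ 349, N_2* ≈ 58

Setting both brackets to zero gives the nullclines N_1 + 1.39N_2 = 430 and 1.72N_1 + N_2 = 659.
Substituting N_2 = 659 - 1.72N_1 into the first: N_1(1 - 1.39·1.72) = 430 - 1.39·659.
So N_1* = -486/-1.39 = 349, and then N_2* = 659 - 1.72·349 = 58.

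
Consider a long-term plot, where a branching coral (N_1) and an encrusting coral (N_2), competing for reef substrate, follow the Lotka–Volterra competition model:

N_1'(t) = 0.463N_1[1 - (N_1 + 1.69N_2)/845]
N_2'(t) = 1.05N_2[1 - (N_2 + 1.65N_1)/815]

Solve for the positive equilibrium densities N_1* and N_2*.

N_1* ≈ 298, N_2* ≈ 324

Setting both brackets to zero gives the nullclines N_1 + 1.69N_2 = 845 and 1.65N_1 + N_2 = 815.
Substituting N_2 = 815 - 1.65N_1 into the first: N_1(1 - 1.69·1.65) = 845 - 1.69·815.
So N_1* = -532/-1.79 = 298, and then N_2* = 815 - 1.65·298 = 324.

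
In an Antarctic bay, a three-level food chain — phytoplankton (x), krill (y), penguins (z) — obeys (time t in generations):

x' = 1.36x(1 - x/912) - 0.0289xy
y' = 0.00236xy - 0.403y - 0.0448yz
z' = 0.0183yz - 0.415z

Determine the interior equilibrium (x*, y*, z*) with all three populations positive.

x* ≈ 473, y* ≈ 22.7, z* ≈ 15.9

From dz/dt = 0: 0.0183y* = 0.415, so y* = 22.7.
From dx/dt = 0: 1.36(1 - x*/912) = 0.0289·22.7, giving x* = 912·(1 - 0.482) = 473.
From dy/dt = 0: 0.00236·473 - 0.403 = 0.0448z*, so z* = 0.712/0.0448 = 15.9.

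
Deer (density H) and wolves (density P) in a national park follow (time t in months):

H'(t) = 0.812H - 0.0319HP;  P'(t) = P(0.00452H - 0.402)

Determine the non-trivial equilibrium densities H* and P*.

Set dP/dt = 0 with P > 0: 0.00452H - 0.402 = 0, so H* = 0.402/0.00452 = 88.9.
Set dH/dt = 0 with H > 0: 0.812 - 0.0319P = 0, so P* = 0.812/0.0319 = 25.5.

H* ≈ 88.9, P* ≈ 25.5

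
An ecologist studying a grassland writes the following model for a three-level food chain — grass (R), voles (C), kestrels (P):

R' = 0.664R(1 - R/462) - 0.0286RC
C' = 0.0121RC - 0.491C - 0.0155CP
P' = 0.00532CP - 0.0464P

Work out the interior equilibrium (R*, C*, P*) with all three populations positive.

From dP/dt = 0: 0.00532C* = 0.0464, so C* = 8.72.
From dR/dt = 0: 0.664(1 - R*/462) = 0.0286·8.72, giving R* = 462·(1 - 0.376) = 288.
From dC/dt = 0: 0.0121·288 - 0.491 = 0.0155P*, so P* = 3/0.0155 = 193.

R* ≈ 288, C* ≈ 8.72, P* ≈ 193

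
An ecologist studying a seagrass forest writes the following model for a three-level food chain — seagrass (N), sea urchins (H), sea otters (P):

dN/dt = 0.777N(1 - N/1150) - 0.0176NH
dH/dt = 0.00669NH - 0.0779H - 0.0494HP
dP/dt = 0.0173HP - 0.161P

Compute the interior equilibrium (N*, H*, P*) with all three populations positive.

From dP/dt = 0: 0.0173H* = 0.161, so H* = 9.31.
From dN/dt = 0: 0.777(1 - N*/1150) = 0.0176·9.31, giving N* = 1150·(1 - 0.211) = 908.
From dH/dt = 0: 0.00669·908 - 0.0779 = 0.0494P*, so P* = 5.99/0.0494 = 121.

N* ≈ 908, H* ≈ 9.31, P* ≈ 121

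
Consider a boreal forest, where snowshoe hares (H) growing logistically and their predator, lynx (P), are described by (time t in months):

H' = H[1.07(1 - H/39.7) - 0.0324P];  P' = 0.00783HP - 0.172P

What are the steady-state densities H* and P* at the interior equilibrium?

From dP/dt = 0 with P > 0: 0.00783H* = 0.172, so H* = 22.
Substitute into dH/dt = 0: 1.07(1 - 22/39.7) = 0.0324P*.
The bracket is 0.447, giving P* = 0.478/0.0324 = 14.8.

H* ≈ 22, P* ≈ 14.8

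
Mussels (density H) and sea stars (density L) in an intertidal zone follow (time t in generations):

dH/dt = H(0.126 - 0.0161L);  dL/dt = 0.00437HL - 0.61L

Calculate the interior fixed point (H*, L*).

H* ≈ 140, L* ≈ 7.83

Set dL/dt = 0 with L > 0: 0.00437H - 0.61 = 0, so H* = 0.61/0.00437 = 140.
Set dH/dt = 0 with H > 0: 0.126 - 0.0161L = 0, so L* = 0.126/0.0161 = 7.83.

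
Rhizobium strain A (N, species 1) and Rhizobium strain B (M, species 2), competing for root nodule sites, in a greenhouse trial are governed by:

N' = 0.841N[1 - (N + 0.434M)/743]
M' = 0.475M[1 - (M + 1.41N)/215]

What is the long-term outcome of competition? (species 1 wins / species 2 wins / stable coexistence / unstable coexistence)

Compare the nullcline intercepts: K1/α12 = 743/0.434 = 1710 > K2 = 215; K2/α21 = 215/1.41 = 152 < K1 = 743.
Since the inequalities point opposite ways, species 1 can invade but species 2 cannot.

species 1 excludes species 2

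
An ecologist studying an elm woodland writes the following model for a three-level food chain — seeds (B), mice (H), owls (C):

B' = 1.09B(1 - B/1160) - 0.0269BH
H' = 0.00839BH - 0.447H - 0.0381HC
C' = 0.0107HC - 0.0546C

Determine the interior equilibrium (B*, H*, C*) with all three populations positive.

B* ≈ 1010, H* ≈ 5.1, C* ≈ 212

From dC/dt = 0: 0.0107H* = 0.0546, so H* = 5.1.
From dB/dt = 0: 1.09(1 - B*/1160) = 0.0269·5.1, giving B* = 1160·(1 - 0.126) = 1010.
From dH/dt = 0: 0.00839·1010 - 0.447 = 0.0381C*, so C* = 8.06/0.0381 = 212.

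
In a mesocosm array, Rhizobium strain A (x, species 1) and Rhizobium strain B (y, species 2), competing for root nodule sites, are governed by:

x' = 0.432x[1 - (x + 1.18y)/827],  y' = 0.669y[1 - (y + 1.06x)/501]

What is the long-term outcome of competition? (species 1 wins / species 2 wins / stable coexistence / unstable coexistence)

species 1 excludes species 2

Compare the nullcline intercepts: K1/α12 = 827/1.18 = 701 > K2 = 501; K2/α21 = 501/1.06 = 473 < K1 = 827.
Since the inequalities point opposite ways, species 1 can invade but species 2 cannot.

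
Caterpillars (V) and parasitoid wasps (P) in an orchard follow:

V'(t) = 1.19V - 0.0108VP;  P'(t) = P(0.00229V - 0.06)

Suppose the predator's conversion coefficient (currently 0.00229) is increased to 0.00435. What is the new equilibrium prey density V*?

At the interior fixed point, setting dP/dt = 0 with P > 0 fixes V* = (predator death rate)/(VP coefficient) — independent of the other coefficients.
With the change, V* = 0.06/0.00435 = 13.8; it falls from 26.2.

V* ≈ 13.8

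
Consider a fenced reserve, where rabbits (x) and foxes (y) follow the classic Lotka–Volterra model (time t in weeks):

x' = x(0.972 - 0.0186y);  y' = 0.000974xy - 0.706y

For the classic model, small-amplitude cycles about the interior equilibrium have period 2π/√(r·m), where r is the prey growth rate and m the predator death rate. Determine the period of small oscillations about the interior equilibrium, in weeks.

T ≈ 7.58 weeks

Here r = 0.972 and m = 0.706, so r·m = 0.686.
ω = √0.686 = 0.828 per week, hence T = 2π/ω ≈ 7.58 weeks.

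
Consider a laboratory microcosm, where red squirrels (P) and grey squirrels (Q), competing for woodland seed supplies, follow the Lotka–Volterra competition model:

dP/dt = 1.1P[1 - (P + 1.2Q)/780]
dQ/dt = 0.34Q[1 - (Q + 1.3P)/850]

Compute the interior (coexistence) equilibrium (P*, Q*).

P* ≈ 429, Q* ≈ 293

Setting both brackets to zero gives the nullclines P + 1.2Q = 780 and 1.3P + Q = 850.
Substituting Q = 850 - 1.3P into the first: P(1 - 1.2·1.3) = 780 - 1.2·850.
So P* = -240/-0.56 = 429, and then Q* = 850 - 1.3·429 = 293.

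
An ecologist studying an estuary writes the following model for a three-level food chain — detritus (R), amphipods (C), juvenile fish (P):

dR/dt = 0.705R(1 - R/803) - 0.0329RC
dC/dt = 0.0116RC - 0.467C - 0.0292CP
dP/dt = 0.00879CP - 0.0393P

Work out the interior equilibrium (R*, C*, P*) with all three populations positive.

From dP/dt = 0: 0.00879C* = 0.0393, so C* = 4.47.
From dR/dt = 0: 0.705(1 - R*/803) = 0.0329·4.47, giving R* = 803·(1 - 0.209) = 635.
From dC/dt = 0: 0.0116·635 - 0.467 = 0.0292P*, so P* = 6.9/0.0292 = 236.

R* ≈ 635, C* ≈ 4.47, P* ≈ 236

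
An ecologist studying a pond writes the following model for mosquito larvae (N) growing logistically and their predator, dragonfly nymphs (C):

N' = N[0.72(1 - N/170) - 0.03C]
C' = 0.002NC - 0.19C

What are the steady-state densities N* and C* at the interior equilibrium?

N* ≈ 95, C* ≈ 10.6

From dC/dt = 0 with C > 0: 0.002N* = 0.19, so N* = 95.
Substitute into dN/dt = 0: 0.72(1 - 95/170) = 0.03C*.
The bracket is 0.441, giving C* = 0.318/0.03 = 10.6.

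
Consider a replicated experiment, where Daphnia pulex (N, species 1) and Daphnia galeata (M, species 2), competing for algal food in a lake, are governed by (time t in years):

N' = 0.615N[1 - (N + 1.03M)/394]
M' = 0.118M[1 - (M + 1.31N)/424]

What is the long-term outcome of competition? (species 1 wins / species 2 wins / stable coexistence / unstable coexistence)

Compare the nullcline intercepts: K1/α12 = 394/1.03 = 383 < K2 = 424; K2/α21 = 424/1.31 = 324 < K1 = 394.
Since both are reversed, neither can invade when rare; the interior point is a saddle.

unstable coexistence (outcome depends on initial conditions)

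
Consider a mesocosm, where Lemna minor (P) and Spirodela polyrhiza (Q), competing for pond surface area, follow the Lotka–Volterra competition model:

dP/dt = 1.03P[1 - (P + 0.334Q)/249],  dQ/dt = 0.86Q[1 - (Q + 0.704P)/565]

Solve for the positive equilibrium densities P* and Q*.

P* ≈ 78.8, Q* ≈ 510

Setting both brackets to zero gives the nullclines P + 0.334Q = 249 and 0.704P + Q = 565.
Substituting Q = 565 - 0.704P into the first: P(1 - 0.334·0.704) = 249 - 0.334·565.
So P* = 60.3/0.765 = 78.8, and then Q* = 565 - 0.704·78.8 = 510.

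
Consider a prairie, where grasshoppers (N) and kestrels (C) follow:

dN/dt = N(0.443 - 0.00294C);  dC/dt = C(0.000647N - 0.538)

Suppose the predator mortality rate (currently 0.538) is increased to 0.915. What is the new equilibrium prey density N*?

N* ≈ 1410

At the interior fixed point, setting dC/dt = 0 with C > 0 fixes N* = (predator death rate)/(NC coefficient) — independent of the other coefficients.
With the change, N* = 0.915/0.000647 = 1410; it rises from 832.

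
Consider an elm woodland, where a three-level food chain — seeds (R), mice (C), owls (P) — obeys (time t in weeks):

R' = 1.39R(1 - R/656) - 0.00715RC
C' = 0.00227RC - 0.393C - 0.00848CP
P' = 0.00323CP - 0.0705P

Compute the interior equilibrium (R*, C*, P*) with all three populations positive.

R* ≈ 582, C* ≈ 21.8, P* ≈ 110

From dP/dt = 0: 0.00323C* = 0.0705, so C* = 21.8.
From dR/dt = 0: 1.39(1 - R*/656) = 0.00715·21.8, giving R* = 656·(1 - 0.112) = 582.
From dC/dt = 0: 0.00227·582 - 0.393 = 0.00848P*, so P* = 0.929/0.00848 = 110.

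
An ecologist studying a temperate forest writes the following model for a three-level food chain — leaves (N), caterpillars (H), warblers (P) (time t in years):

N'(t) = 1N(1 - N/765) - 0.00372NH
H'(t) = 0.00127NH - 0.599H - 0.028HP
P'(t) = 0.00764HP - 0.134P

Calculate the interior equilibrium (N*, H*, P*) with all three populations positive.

From dP/dt = 0: 0.00764H* = 0.134, so H* = 17.5.
From dN/dt = 0: 1(1 - N*/765) = 0.00372·17.5, giving N* = 765·(1 - 0.0652) = 715.
From dH/dt = 0: 0.00127·715 - 0.599 = 0.028P*, so P* = 0.309/0.028 = 11.

N* ≈ 715, H* ≈ 17.5, P* ≈ 11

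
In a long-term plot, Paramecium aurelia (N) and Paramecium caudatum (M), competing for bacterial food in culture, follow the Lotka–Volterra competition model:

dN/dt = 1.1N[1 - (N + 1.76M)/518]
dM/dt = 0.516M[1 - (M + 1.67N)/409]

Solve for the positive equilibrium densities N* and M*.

Setting both brackets to zero gives the nullclines N + 1.76M = 518 and 1.67N + M = 409.
Substituting M = 409 - 1.67N into the first: N(1 - 1.76·1.67) = 518 - 1.76·409.
So N* = -202/-1.94 = 104, and then M* = 409 - 1.67·104 = 235.

N* ≈ 104, M* ≈ 235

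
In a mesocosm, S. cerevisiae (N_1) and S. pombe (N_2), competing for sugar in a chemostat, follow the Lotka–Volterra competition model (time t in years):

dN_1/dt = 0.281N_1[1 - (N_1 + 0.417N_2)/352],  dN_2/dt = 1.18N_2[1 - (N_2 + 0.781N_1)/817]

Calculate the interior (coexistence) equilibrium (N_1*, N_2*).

Setting both brackets to zero gives the nullclines N_1 + 0.417N_2 = 352 and 0.781N_1 + N_2 = 817.
Substituting N_2 = 817 - 0.781N_1 into the first: N_1(1 - 0.417·0.781) = 352 - 0.417·817.
So N_1* = 11.3/0.674 = 16.8, and then N_2* = 817 - 0.781·16.8 = 804.

N_1* ≈ 16.8, N_2* ≈ 804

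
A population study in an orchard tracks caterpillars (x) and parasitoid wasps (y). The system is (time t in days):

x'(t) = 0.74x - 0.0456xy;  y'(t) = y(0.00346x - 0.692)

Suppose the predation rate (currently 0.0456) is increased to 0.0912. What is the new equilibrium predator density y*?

y* ≈ 8.11

At the interior fixed point, setting dx/dt = 0 with x > 0 fixes y* = (prey growth rate)/(xy coefficient) — independent of the other coefficients.
With the change, y* = 0.74/0.0912 = 8.11; it falls from 16.2.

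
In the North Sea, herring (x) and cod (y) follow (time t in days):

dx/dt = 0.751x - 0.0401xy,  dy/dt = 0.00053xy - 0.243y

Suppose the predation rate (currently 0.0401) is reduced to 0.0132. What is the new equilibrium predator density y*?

y* ≈ 56.9

At the interior fixed point, setting dx/dt = 0 with x > 0 fixes y* = (prey growth rate)/(xy coefficient) — independent of the other coefficients.
With the change, y* = 0.751/0.0132 = 56.9; it rises from 18.7.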